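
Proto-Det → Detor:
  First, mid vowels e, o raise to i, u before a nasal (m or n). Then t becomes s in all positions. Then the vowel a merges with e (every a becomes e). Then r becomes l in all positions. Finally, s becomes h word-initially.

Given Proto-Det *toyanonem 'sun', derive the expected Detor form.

Detor: *toyanonem
  toyanonem → toyanunim   [pre-nasal raising]
  toyanunim → soyanunim   [unconditioned shift]
  soyanunim → soyenunim   [vowel merger]
  soyenunim (rule 4 does not apply)
  soyenunim → hoyenunim   [debuccalisation]
  giving Detor hoyenunim.

hoyenunim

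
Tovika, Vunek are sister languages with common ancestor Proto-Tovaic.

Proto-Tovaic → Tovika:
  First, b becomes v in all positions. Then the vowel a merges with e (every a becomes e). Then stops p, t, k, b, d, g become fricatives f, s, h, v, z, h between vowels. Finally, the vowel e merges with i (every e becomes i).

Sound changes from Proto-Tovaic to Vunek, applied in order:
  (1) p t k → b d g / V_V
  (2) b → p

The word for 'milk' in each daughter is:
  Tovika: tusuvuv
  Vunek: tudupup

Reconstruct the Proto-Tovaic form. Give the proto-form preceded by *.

Position 7: Tovika has v, Vunek has p. Taking the neighbouring segments as reconstructed: Tovika v could go back to *b or *v; Vunek p could go back to *p or *b — the one source consistent with every daughter is *b.
Position 3: Tovika has s, Vunek has d. Taking the neighbouring segments as reconstructed: Tovika s could go back to *t or *s; Vunek d could go back to *t or *d — the one source consistent with every daughter is *t.
Position 5: Tovika has v, Vunek has p. Taking the neighbouring segments as reconstructed: Tovika v could go back to *b or *v; Vunek p could go back to *p or *b — the one source consistent with every daughter is *b.
Verify the candidate proto-form against each daughter:
Tovika: *tutubub > tutuvuv > tusuvuv  (by unconditioned shift, intervocalic lenition)
Vunek: *tutubub > tudubub > tudupup  (by intervocalic voicing, unconditioned shift)
Only *tutubub yields all of Tovika tusuvuv, Vunek tudupup.

*tutubub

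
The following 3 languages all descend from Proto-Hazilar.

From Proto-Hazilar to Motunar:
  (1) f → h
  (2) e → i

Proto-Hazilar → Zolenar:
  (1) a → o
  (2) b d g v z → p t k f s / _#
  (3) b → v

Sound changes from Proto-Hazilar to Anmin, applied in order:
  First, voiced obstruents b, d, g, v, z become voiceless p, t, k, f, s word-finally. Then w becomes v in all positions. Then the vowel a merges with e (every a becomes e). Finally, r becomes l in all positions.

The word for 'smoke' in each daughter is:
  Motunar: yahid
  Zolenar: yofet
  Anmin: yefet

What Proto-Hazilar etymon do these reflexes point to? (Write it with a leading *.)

Position 5: Motunar has d, Zolenar has t, Anmin has t. Motunar preserves d here (none of its changes turn any other segment into d), so the proto-segment is *d.
Position 4: Motunar has i, Zolenar has e, Anmin has e. Zolenar preserves e here (none of its changes turn any other segment into e), so the proto-segment is *e.
Position 2: Motunar has a, Zolenar has o, Anmin has e. Motunar preserves a here (none of its changes turn any other segment into a), so the proto-segment is *a.
This points to *yafed. Verify forward in each daughter:
Motunar: *yafed
  yafed → yahed   [unconditioned shift]
  yahed → yahid   [vowel merger]
  giving Motunar yahid.
Zolenar: *yafed > yofed > yofet  (by vowel merger, final devoicing)
Anmin: start from *yafed.
  rule 1 (final devoicing): yafed → yafet
  rule 2: no change — yafet
  rule 3 (vowel merger): yafet → yefet
  rule 4: no change — yefet
  ⇒ Anmin yefet
No other proto-form is consistent with every reflex, so the reconstruction is *yafed.

*yafed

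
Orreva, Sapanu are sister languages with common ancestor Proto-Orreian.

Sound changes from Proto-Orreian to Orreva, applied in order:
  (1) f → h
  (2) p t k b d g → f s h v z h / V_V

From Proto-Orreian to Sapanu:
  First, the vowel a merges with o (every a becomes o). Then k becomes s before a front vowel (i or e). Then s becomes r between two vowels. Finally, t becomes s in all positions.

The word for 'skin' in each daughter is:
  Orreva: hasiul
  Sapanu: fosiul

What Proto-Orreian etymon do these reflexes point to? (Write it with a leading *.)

Position 1: Orreva has h, Sapanu has f. Sapanu preserves f here (none of its changes turn any other segment into f), so the proto-segment is *f.
Position 3: Orreva has s, Sapanu has s. Taking the neighbouring segments as reconstructed: Orreva s could go back to *t or *s; Sapanu s can only go back to *t — the one source consistent with every daughter is *t.
Position 2: Orreva has a, Sapanu has o. Orreva preserves a here (none of its changes turn any other segment into a), so the proto-segment is *a.
The remaining positions agree across the daughters. Check the candidate against every language:
Orreva: start from *fatiul.
  rule 1 (unconditioned shift): fatiul → hatiul
  rule 2 (intervocalic lenition): hatiul → hasiul
  ⇒ Orreva hasiul
Sapanu: start from *fatiul.
  rule 1 (vowel merger): fatiul → fotiul
  rule 2: no change — fotiul
  rule 3: no change — fotiul
  rule 4 (unconditioned shift): fotiul → fosiul
  ⇒ Sapanu fosiul
*fatiul is the unique common source.

*fatiul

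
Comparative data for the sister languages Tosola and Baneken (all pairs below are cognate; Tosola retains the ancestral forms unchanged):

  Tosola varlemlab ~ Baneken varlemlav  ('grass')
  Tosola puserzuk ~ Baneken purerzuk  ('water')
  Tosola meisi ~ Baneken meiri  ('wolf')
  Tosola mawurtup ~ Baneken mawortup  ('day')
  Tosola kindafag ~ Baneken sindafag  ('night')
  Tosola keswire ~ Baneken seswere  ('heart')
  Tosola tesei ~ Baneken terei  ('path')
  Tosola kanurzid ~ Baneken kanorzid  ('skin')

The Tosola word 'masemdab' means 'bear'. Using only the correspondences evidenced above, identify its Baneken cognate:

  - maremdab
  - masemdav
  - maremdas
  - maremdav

maremdav

puserzuk ~ purerzuk, tesei ~ terei — Tosola s corresponds to Baneken r between vowels (before a front vowel).
varlemlab ~ varlemlav — Tosola b corresponds to Baneken v word-finally.
Applying these to Tosola 'masemdab':
  masemdab → maremdab   (s→r between vowels (before a front vowel))
  maremdab → maremdav   (b→v word-finally)
So the Baneken cognate is 'maremdav'.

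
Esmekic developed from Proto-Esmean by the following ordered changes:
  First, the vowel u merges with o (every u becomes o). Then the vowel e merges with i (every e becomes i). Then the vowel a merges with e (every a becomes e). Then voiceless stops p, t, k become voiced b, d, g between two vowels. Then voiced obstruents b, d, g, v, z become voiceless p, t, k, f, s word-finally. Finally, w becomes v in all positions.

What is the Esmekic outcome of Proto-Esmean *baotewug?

beodivok

Esmekic: *baotewug
  baotewug → baotewog   [vowel merger]
  baotewog → baotiwog   [vowel merger]
  baotiwog → beotiwog   [vowel merger]
  beotiwog → beodiwog   [intervocalic voicing]
  beodiwog → beodiwok   [final devoicing]
  beodiwok → beodivok   [unconditioned shift]
  giving Esmekic beodivok.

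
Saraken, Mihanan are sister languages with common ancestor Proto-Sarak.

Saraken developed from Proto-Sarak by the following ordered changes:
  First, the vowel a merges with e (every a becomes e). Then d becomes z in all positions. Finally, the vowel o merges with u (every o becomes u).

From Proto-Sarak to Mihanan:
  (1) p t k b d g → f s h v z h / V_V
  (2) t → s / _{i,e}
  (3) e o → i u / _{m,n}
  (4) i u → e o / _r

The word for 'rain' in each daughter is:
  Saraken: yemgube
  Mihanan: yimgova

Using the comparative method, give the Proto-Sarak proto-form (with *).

*yemgoba

Position 7: Saraken has e, Mihanan has a. Mihanan preserves a here (none of its changes turn any other segment into a), so the proto-segment is *a.
Position 5: Saraken has u, Mihanan has o. Taking the neighbouring segments as reconstructed: Saraken u could go back to *o or *u; Mihanan o can only go back to *o — the one source consistent with every daughter is *o.
Position 6: Saraken has b, Mihanan has v. Saraken preserves b here (none of its changes turn any other segment into b), so the proto-segment is *b.
This points to *yemgoba. Verify forward in each daughter:
Saraken: *yemgoba > yemgobe > yemgube  (by vowel merger, vowel merger)
Mihanan: start from *yemgoba.
  rule 1 (intervocalic lenition): yemgoba → yemgova
  rule 2: no change — yemgova
  rule 3 (pre-nasal raising): yemgova → yimgova
  rule 4: no change — yimgova
  ⇒ Mihanan yimgova
Only *yemgoba yields all of Saraken yemgube, Mihanan yimgova.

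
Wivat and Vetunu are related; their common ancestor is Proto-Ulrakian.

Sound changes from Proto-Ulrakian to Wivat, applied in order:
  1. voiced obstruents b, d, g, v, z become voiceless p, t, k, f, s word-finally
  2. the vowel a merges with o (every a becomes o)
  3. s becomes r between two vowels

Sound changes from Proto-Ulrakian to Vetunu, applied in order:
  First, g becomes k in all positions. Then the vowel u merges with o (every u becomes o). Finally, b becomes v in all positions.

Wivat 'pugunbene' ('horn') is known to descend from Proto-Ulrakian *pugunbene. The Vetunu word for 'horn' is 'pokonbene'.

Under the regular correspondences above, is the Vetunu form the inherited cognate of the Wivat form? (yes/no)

Derive the expected Vetunu reflex of *pugunbene:
Vetunu: *pugunbene
  pugunbene → pukunbene   [unconditioned shift]
  pukunbene → pokonbene   [vowel merger]
  pokonbene → pokonvene   [unconditioned shift]
  giving Vetunu pokonvene.
The regular Vetunu reflex would be 'pokonvene', but the attested form is 'pokonbene'. The correspondence is irregular, so they are not cognates (the Vetunu form has a different source).

no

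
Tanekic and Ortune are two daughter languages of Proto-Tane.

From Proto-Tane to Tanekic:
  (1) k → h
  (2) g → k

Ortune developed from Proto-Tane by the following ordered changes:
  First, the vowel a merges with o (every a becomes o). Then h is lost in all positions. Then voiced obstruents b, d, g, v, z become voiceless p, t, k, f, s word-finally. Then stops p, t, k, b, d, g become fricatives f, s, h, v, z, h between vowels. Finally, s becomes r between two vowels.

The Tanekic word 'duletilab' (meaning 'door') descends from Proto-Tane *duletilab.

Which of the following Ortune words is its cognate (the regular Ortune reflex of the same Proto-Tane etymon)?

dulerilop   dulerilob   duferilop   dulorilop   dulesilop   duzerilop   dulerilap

dulerilop

Ortune: *duletilab > duletilob > duletilop > dulesilop > dulerilop  (by vowel merger, final devoicing, intervocalic lenition, rhotacism)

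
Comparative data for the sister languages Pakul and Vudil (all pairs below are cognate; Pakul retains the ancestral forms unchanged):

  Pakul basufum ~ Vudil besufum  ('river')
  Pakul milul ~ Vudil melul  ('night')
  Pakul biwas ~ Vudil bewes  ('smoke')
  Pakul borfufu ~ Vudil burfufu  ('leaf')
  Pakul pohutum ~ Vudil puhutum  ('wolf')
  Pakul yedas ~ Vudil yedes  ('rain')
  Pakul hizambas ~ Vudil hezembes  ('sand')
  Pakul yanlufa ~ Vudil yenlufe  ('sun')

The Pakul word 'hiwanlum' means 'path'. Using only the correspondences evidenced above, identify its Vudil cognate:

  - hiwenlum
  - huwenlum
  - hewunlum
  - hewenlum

hewenlum

milul ~ melul, biwas ~ bewes — Pakul i corresponds to Vudil e after a consonant, before a consonant other than r, m, n, p, b, f, v.
yanlufa ~ yenlufe — Pakul a corresponds to Vudil e after a consonant, before a nasal.
Applying these to Pakul 'hiwanlum':
  hiwanlum → hewanlum   (i→e after a consonant, before a consonant other than r, m, n, p, b, f, v)
  hewanlum → hewenlum   (a→e after a consonant, before a nasal)
So the Vudil cognate is 'hewenlum'.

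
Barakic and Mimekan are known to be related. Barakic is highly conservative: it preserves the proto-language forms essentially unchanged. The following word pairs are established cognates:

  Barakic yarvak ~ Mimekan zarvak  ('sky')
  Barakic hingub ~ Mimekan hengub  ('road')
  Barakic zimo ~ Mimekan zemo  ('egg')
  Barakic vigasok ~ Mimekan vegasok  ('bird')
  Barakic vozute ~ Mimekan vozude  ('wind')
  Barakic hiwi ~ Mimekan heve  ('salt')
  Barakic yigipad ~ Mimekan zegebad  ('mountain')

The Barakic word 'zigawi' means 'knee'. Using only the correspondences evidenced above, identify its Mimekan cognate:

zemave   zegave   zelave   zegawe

zegave

vigasok ~ vegasok, hiwi ~ heve — Barakic i corresponds to Mimekan e after a consonant, before a consonant other than r, m, n, p, b, f, v.
hiwi ~ heve — Barakic w corresponds to Mimekan v between vowels (before a front vowel).
hiwi ~ heve — Barakic i corresponds to Mimekan e word-finally.
Applying these to Barakic 'zigawi':
  zigawi → zegawi   (i→e after a consonant, before a consonant other than r, m, n, p, b, f, v)
  zegawi → zegavi   (w→v between vowels (before a front vowel))
  zegavi → zegave   (i→e word-finally)
So the Mimekan cognate is 'zegave'.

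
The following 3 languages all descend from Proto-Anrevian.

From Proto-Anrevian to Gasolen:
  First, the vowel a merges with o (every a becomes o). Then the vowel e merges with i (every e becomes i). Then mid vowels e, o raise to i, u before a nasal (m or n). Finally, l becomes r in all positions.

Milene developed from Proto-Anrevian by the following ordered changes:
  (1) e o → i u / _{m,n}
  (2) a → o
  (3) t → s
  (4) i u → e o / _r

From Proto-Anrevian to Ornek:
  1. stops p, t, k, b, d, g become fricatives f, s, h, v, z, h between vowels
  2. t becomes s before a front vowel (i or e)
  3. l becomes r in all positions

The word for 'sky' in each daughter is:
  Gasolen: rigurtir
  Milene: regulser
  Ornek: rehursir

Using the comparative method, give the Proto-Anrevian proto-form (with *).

*regultir

Position 6: Gasolen has t, Milene has s, Ornek has s. Gasolen preserves t here (none of its changes turn any other segment into t), so the proto-segment is *t.
Position 3: Gasolen has g, Milene has g, Ornek has h. Gasolen preserves g here (none of its changes turn any other segment into g), so the proto-segment is *g.
Verify the candidate proto-form against each daughter:
Gasolen: *regultir
  regultir (rule 1 does not apply)
  regultir → rigultir   [vowel merger]
  rigultir (rule 3 does not apply)
  rigultir → rigurtir   [unconditioned shift]
  giving Gasolen rigurtir.
Milene: *regultir
  regultir (rule 1 does not apply)
  regultir (rule 2 does not apply)
  regultir → regulsir   [unconditioned shift]
  regulsir → regulser   [pre-rhotic lowering]
  giving Milene regulser.
Ornek: start from *regultir.
  rule 1 (intervocalic lenition): regultir → rehultir
  rule 2 (palatalisation): rehultir → rehulsir
  rule 3 (unconditioned shift): rehulsir → rehursir
  ⇒ Ornek rehursir
No other proto-form is consistent with every reflex, so the reconstruction is *regultir.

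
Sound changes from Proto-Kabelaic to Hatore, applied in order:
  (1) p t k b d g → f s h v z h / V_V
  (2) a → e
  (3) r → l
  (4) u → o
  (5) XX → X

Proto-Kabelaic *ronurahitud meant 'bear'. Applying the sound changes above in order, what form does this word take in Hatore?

Hatore: start from *ronurahitud.
  rule 1 (intervocalic lenition): ronurahitud → ronurahisud
  rule 2 (vowel merger): ronurahisud → ronurehisud
  rule 3 (unconditioned shift): ronurehisud → lonulehisud
  rule 4 (vowel merger): lonulehisud → lonolehisod
  rule 5: no change — lonolehisod
  ⇒ Hatore lonolehisod

lonolehisod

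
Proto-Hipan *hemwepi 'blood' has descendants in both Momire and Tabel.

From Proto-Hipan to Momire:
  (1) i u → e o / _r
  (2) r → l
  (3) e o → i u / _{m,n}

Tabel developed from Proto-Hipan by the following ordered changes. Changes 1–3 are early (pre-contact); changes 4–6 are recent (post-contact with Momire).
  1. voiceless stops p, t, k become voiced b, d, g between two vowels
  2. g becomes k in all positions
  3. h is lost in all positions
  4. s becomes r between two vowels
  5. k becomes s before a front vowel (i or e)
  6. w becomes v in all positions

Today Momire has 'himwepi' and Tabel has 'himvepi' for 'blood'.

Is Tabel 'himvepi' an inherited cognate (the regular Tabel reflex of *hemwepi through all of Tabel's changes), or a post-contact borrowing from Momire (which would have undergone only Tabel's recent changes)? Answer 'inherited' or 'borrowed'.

If inherited, *hemwepi would pass through all of Tabel's changes:
Tabel: start from *hemwepi.
  rule 1 (intervocalic voicing): hemwepi → hemwebi
  rule 2: no change — hemwebi
  rule 3 (h-loss): hemwebi → emwebi
  rule 4: no change — emwebi
  rule 5: no change — emwebi
  rule 6 (unconditioned shift): emwebi → emvebi
  ⇒ Tabel emvebi
If borrowed from Momire 'himwepi' after the early changes, it would undergo only the recent ones:
  rule 4 (rhotacism): no change (himwepi)
  rule 5 (palatalisation): no change (himwepi)
  rule 6 (unconditioned shift): himwepi → himvepi
  ⇒ as a loan: himvepi
Tabel 'himvepi' matches the loan outcome 'himvepi', not the inherited 'emvebi' — it skipped the early Tabel changes, so it was borrowed from Momire.

borrowed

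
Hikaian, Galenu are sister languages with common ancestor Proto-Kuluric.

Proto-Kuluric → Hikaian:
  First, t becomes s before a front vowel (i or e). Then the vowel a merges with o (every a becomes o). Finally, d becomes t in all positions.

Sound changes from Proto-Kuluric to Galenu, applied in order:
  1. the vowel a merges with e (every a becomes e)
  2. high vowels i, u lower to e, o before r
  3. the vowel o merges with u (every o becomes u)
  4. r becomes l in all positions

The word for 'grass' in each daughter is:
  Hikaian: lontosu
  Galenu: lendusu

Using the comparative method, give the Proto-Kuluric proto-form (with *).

Position 5: Hikaian has o, Galenu has u. Taking the neighbouring segments as reconstructed: Hikaian o could go back to *a or *o; Galenu u could go back to *o or *u — the one source consistent with every daughter is *o.
Position 2: Hikaian has o, Galenu has e. Taking the neighbouring segments as reconstructed: Hikaian o could go back to *a or *o; Galenu e could go back to *a or *e — the one source consistent with every daughter is *a.
Continuing position by position gives *landosu; check it forward:
Hikaian: *landosu > londosu > lontosu  (by vowel merger, unconditioned shift)
Galenu: *landosu
  landosu → lendosu   [vowel merger]
  lendosu (rule 2 does not apply)
  lendosu → lendusu   [vowel merger]
  lendusu (rule 4 does not apply)
  giving Galenu lendusu.
Only *landosu yields all of Hikaian lontosu, Galenu lendusu.

*landosu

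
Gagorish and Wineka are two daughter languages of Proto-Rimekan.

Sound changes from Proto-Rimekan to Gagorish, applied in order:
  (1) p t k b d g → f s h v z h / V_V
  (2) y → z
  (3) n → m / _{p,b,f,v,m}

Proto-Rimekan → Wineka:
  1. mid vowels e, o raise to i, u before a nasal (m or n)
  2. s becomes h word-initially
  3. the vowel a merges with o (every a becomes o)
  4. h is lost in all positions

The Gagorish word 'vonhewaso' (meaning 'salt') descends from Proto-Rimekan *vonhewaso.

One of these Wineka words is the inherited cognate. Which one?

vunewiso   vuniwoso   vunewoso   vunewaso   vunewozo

vunewoso

Wineka: *vonhewaso
  vonhewaso → vunhewaso   [pre-nasal raising]
  vunhewaso (rule 2 does not apply)
  vunhewaso → vunhewoso   [vowel merger]
  vunhewoso → vunewoso   [h-loss]
  giving Wineka vunewoso.
The other candidates each miss or misapply at least one Wineka change.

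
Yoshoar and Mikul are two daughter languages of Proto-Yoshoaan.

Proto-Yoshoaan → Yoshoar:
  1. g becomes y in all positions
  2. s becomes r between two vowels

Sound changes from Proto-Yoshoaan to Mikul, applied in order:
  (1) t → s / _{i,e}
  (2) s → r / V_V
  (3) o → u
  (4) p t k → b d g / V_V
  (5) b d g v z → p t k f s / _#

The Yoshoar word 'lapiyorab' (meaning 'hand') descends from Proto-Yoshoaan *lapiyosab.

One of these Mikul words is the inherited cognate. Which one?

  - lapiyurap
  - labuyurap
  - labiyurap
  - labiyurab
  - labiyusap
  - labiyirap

labiyurap

Mikul: *lapiyosab
  lapiyosab (rule 1 does not apply)
  lapiyosab → lapiyorab   [rhotacism]
  lapiyorab → lapiyurab   [vowel merger]
  lapiyurab → labiyurab   [intervocalic voicing]
  labiyurab → labiyurap   [final devoicing]
  giving Mikul labiyurap.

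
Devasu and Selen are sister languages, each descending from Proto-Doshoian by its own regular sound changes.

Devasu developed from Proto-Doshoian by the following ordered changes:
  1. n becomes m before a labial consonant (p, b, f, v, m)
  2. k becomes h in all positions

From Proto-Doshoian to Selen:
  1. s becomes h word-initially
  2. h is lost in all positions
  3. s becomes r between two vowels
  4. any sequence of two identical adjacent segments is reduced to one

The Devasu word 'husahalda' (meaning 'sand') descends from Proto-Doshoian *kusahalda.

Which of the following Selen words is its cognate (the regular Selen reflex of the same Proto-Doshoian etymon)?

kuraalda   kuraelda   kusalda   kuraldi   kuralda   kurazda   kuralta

Selen: start from *kusahalda.
  rule 1: no change — kusahalda
  rule 2 (h-loss): kusahalda → kusaalda
  rule 3 (rhotacism): kusaalda → kuraalda
  rule 4 (degemination): kuraalda → kuralda
  ⇒ Selen kuralda
The other candidates each miss or misapply at least one Selen change.

kuralda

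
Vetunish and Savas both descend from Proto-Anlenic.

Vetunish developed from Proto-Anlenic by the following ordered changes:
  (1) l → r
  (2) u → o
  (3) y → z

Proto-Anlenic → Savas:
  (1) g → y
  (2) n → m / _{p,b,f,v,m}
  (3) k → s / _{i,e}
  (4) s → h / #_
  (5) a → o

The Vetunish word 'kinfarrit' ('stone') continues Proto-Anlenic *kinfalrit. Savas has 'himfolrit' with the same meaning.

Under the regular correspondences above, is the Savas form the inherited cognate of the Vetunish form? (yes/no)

Derive the expected Savas reflex of *kinfalrit:
Savas: *kinfalrit
  kinfalrit (rule 1 does not apply)
  kinfalrit → kimfalrit   [nasal place assimilation]
  kimfalrit → simfalrit   [palatalisation]
  simfalrit → himfalrit   [debuccalisation]
  himfalrit → himfolrit   [vowel merger]
  giving Savas himfolrit.
Savas 'himfolrit' matches the regular reflex exactly, so the pair is cognate.

yes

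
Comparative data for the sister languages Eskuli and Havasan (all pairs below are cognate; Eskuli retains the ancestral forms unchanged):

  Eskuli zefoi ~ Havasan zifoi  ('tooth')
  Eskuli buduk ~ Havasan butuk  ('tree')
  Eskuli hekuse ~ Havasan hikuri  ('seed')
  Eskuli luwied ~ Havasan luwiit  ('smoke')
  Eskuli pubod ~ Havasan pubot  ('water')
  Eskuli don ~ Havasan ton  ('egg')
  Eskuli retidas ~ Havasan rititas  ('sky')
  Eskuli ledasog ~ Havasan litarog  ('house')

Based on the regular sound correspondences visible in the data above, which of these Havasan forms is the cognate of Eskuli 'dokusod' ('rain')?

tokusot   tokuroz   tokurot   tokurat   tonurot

tokurot

don ~ ton — Eskuli d corresponds to Havasan t word-initially before a back vowel.
ledasog ~ litarog — Eskuli s corresponds to Havasan r between vowels (before a back vowel).
luwied ~ luwiit, pubod ~ pubot — Eskuli d corresponds to Havasan t word-finally.
Applying these to Eskuli 'dokusod':
  dokusod → tokusod   (d→t word-initially before a back vowel)
  tokusod → tokurod   (s→r between vowels (before a back vowel))
  tokurod → tokurot   (d→t word-finally)
So the Havasan cognate is 'tokurot'.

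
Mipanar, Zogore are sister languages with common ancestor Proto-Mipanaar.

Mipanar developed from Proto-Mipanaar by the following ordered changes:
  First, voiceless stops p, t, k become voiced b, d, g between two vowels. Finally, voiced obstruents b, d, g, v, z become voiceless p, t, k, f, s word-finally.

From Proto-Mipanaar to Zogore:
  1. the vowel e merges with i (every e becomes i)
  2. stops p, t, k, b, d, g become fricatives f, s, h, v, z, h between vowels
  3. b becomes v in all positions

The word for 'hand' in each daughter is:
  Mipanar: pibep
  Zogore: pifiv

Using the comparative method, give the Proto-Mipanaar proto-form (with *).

Position 4: Mipanar has e, Zogore has i. Mipanar preserves e here (none of its changes turn any other segment into e), so the proto-segment is *e.
Position 3: Mipanar has b, Zogore has f. Taking the neighbouring segments as reconstructed: Mipanar b could go back to *p or *b; Zogore f could go back to *p or *f — the one source consistent with every daughter is *p.
Position 5: Mipanar has p, Zogore has v. Taking the neighbouring segments as reconstructed: Mipanar p could go back to *p or *b; Zogore v could go back to *b or *v — the one source consistent with every daughter is *b.
Verify the candidate proto-form against each daughter:
Mipanar: *pipeb > pibeb > pibep  (by intervocalic voicing, final devoicing)
Zogore: start from *pipeb.
  rule 1 (vowel merger): pipeb → pipib
  rule 2 (intervocalic lenition): pipib → pifib
  rule 3 (unconditioned shift): pifib → pifiv
  ⇒ Zogore pifiv
Only *pipeb yields all of Mipanar pibep, Zogore pifiv.

*pipeb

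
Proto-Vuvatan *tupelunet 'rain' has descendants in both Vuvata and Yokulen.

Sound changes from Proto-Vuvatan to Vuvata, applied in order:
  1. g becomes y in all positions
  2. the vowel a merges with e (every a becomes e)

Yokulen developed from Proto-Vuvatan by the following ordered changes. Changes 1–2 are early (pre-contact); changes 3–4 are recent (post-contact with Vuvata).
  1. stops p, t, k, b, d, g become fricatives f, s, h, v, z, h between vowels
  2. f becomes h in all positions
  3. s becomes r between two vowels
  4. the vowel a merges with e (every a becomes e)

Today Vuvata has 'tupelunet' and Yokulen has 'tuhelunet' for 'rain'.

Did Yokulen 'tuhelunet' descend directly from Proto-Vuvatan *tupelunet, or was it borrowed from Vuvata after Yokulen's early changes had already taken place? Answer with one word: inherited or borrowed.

inherited

If inherited, *tupelunet would pass through all of Yokulen's changes:
Yokulen: start from *tupelunet.
  rule 1 (intervocalic lenition): tupelunet → tufelunet
  rule 2 (unconditioned shift): tufelunet → tuhelunet
  rule 3: no change — tuhelunet
  rule 4: no change — tuhelunet
  ⇒ Yokulen tuhelunet
If borrowed from Vuvata 'tupelunet' after the early changes, it would undergo only the recent ones:
  rule 3 (rhotacism): no change (tupelunet)
  rule 4 (vowel merger): no change (tupelunet)
  ⇒ as a loan: tupelunet
Yokulen 'tuhelunet' matches the inherited outcome exactly, so it is an inherited cognate, not a loan.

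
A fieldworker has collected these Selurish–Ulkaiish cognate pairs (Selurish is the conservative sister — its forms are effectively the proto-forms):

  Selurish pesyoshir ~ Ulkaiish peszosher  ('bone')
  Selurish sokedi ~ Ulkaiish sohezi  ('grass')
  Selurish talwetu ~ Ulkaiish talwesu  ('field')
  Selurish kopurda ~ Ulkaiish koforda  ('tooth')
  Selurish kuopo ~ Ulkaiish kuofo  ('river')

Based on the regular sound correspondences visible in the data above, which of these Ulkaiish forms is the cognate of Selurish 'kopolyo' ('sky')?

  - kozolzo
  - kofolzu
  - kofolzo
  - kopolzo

kofolzo

kuopo ~ kuofo — Selurish p corresponds to Ulkaiish f between vowels (before a back vowel).
pesyoshir ~ peszosher — Selurish y corresponds to Ulkaiish z after a consonant, before a back vowel.
Applying these to Selurish 'kopolyo':
  kopolyo → kofolyo   (p→f between vowels (before a back vowel))
  kofolyo → kofolzo   (y→z after a consonant, before a back vowel)
So the Ulkaiish cognate is 'kofolzo'.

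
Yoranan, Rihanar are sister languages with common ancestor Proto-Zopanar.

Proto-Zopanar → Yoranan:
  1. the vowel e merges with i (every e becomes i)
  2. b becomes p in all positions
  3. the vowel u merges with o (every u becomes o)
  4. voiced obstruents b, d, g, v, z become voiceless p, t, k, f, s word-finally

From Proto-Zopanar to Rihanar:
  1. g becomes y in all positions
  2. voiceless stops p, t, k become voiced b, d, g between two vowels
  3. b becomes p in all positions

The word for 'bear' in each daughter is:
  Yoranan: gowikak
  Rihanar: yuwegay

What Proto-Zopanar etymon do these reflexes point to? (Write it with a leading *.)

Position 5: Yoranan has k, Rihanar has g. In Rihanar, g can only continue *k, so the proto-segment is *k.
Position 2: Yoranan has o, Rihanar has u. Rihanar preserves u here (none of its changes turn any other segment into u), so the proto-segment is *u.
Position 1: Yoranan has g, Rihanar has y. Yoranan preserves g here (none of its changes turn any other segment into g), so the proto-segment is *g.
Verify the candidate proto-form against each daughter:
Yoranan: *guwekag
  guwekag → guwikag   [vowel merger]
  guwikag (rule 2 does not apply)
  guwikag → gowikag   [vowel merger]
  gowikag → gowikak   [final devoicing]
  giving Yoranan gowikak.
Rihanar: start from *guwekag.
  rule 1 (unconditioned shift): guwekag → yuwekay
  rule 2 (intervocalic voicing): yuwekay → yuwegay
  rule 3: no change — yuwegay
  ⇒ Rihanar yuwegay
Only *guwekag yields all of Yoranan gowikak, Rihanar yuwegay.

*guwekag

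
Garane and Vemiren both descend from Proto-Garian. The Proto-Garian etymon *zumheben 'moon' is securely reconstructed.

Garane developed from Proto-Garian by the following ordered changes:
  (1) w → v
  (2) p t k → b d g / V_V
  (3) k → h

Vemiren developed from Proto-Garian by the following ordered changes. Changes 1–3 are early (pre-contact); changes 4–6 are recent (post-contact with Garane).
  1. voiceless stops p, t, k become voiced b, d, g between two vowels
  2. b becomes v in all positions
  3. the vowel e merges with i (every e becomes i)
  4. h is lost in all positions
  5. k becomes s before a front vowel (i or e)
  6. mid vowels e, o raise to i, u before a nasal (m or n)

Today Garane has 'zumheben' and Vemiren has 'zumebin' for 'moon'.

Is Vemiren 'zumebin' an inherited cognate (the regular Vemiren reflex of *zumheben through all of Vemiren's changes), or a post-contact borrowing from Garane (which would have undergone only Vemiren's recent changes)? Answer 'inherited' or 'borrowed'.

If inherited, *zumheben would pass through all of Vemiren's changes:
Vemiren: *zumheben > zumheven > zumhivin > zumivin  (by unconditioned shift, vowel merger, h-loss)
If borrowed from Garane 'zumheben' after the early changes, it would undergo only the recent ones:
  rule 4 (h-loss): zumheben → zumeben
  rule 5 (palatalisation): no change (zumeben)
  rule 6 (pre-nasal raising): zumeben → zumebin
  ⇒ as a loan: zumebin
Vemiren 'zumebin' matches the loan outcome 'zumebin', not the inherited 'zumivin' — it skipped the early Vemiren changes, so it was borrowed from Garane.

borrowed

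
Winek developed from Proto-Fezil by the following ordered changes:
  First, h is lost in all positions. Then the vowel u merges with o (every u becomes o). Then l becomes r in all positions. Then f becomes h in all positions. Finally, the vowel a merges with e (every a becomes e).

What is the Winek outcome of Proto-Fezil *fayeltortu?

heyertorto

Winek: *fayeltortu
  fayeltortu (rule 1 does not apply)
  fayeltortu → fayeltorto   [vowel merger]
  fayeltorto → fayertorto   [unconditioned shift]
  fayertorto → hayertorto   [unconditioned shift]
  hayertorto → heyertorto   [vowel merger]
  giving Winek heyertorto.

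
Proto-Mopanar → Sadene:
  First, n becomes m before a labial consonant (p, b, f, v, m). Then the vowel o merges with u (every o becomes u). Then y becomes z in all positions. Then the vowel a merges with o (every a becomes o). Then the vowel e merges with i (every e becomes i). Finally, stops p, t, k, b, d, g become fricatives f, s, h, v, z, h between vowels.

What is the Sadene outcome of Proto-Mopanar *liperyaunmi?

Sadene: *liperyaunmi
  liperyaunmi → liperyaummi   [nasal place assimilation]
  liperyaummi (rule 2 does not apply)
  liperyaummi → liperzaummi   [unconditioned shift]
  liperzaummi → liperzoummi   [vowel merger]
  liperzoummi → lipirzoummi   [vowel merger]
  lipirzoummi → lifirzoummi   [intervocalic lenition]
  giving Sadene lifirzoummi.

lifirzoummi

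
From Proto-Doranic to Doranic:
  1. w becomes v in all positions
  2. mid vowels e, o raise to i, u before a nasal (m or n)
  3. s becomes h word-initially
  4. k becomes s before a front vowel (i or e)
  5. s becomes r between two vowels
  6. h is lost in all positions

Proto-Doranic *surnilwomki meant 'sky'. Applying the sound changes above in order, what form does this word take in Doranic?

urnilvumsi

Doranic: start from *surnilwomki.
  rule 1 (unconditioned shift): surnilwomki → surnilvomki
  rule 2 (pre-nasal raising): surnilvomki → surnilvumki
  rule 3 (debuccalisation): surnilvumki → hurnilvumki
  rule 4 (palatalisation): hurnilvumki → hurnilvumsi
  rule 5: no change — hurnilvumsi
  rule 6 (h-loss): hurnilvumsi → urnilvumsi
  ⇒ Doranic urnilvumsi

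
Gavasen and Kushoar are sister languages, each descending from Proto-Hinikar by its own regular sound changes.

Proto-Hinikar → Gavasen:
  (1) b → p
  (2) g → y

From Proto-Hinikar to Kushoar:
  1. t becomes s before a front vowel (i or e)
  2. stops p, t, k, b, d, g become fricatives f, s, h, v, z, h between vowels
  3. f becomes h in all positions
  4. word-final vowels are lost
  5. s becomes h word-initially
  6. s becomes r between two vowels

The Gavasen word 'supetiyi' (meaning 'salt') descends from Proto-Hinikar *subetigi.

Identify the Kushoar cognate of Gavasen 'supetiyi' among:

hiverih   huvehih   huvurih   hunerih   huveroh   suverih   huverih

Kushoar: *subetigi > subesigi > suvesihi > suvesih > huvesih > huverih  (by palatalisation, intervocalic lenition, apocope, debuccalisation, rhotacism)
Among the options, 'huverih' alone shows every Kushoar change applied in order.

huverih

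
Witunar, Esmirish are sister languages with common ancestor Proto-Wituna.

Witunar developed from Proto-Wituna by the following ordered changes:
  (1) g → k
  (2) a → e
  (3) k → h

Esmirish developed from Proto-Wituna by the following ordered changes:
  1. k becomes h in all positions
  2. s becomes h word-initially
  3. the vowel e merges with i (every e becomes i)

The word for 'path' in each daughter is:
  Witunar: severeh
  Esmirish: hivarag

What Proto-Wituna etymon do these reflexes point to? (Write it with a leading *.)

Position 4: Witunar has e, Esmirish has a. Esmirish preserves a here (none of its changes turn any other segment into a), so the proto-segment is *a.
Position 2: Witunar has e, Esmirish has i. Taking the neighbouring segments as reconstructed: Witunar e could go back to *a or *e; Esmirish i could go back to *e or *i — the one source consistent with every daughter is *e.
Position 1: Witunar has s, Esmirish has h. Witunar preserves s here (none of its changes turn any other segment into s), so the proto-segment is *s.
Verify the candidate proto-form against each daughter:
Witunar: start from *sevarag.
  rule 1 (unconditioned shift): sevarag → sevarak
  rule 2 (vowel merger): sevarak → severek
  rule 3 (unconditioned shift): severek → severeh
  ⇒ Witunar severeh
Esmirish: *sevarag
  sevarag (rule 1 does not apply)
  sevarag → hevarag   [debuccalisation]
  hevarag → hivarag   [vowel merger]
  giving Esmirish hivarag.
*sevarag is the unique common source.

*sevarag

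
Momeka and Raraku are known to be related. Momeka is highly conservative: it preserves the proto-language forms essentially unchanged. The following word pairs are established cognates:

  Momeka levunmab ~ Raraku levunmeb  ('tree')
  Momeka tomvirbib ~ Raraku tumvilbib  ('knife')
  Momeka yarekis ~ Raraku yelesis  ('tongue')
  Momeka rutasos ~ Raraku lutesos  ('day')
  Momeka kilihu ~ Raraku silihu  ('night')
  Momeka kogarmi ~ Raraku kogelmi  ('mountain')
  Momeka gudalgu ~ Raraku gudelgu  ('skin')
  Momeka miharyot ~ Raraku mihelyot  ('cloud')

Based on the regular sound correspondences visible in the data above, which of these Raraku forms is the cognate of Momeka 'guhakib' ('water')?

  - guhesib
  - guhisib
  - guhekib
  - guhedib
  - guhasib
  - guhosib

guhesib

rutasos ~ lutesos, gudalgu ~ gudelgu — Momeka a corresponds to Raraku e after a consonant, before a consonant other than r, m, n, p, b, f, v.
yarekis ~ yelesis — Momeka k corresponds to Raraku s between vowels (before a front vowel).
Applying these to Momeka 'guhakib':
  guhakib → guhekib   (a→e after a consonant, before a consonant other than r, m, n, p, b, f, v)
  guhekib → guhesib   (k→s between vowels (before a front vowel))
So the Raraku cognate is 'guhesib'.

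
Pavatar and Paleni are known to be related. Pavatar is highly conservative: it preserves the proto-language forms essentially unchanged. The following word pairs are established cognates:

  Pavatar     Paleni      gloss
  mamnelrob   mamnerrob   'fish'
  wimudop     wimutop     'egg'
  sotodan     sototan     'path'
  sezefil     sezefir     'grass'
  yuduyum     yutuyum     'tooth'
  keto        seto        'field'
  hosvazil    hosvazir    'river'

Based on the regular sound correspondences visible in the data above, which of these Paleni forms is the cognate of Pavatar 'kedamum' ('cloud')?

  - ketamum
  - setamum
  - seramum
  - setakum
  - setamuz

keto ~ seto — Pavatar k corresponds to Paleni s word-initially before a front vowel.
sotodan ~ sototan — Pavatar d corresponds to Paleni t between vowels (before a back vowel).
Applying these to Pavatar 'kedamum':
  kedamum → sedamum   (k→s word-initially before a front vowel)
  sedamum → setamum   (d→t between vowels (before a back vowel))
So the Paleni cognate is 'setamum'.

setamum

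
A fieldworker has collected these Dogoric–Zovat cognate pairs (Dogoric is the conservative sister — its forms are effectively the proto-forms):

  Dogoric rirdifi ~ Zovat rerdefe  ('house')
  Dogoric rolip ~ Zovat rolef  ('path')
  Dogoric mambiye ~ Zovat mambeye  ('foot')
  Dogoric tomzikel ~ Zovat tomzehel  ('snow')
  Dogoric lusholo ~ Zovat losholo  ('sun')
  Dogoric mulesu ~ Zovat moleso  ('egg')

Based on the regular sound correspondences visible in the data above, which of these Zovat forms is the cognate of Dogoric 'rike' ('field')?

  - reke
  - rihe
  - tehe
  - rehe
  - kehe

rehe

mambiye ~ mambeye, tomzikel ~ tomzehel — Dogoric i corresponds to Zovat e after a consonant, before a consonant other than r, m, n, p, b, f, v.
tomzikel ~ tomzehel — Dogoric k corresponds to Zovat h between vowels (before a front vowel).
Applying these to Dogoric 'rike':
  rike → reke   (i→e after a consonant, before a consonant other than r, m, n, p, b, f, v)
  reke → rehe   (k→h between vowels (before a front vowel))
So the Zovat cognate is 'rehe'.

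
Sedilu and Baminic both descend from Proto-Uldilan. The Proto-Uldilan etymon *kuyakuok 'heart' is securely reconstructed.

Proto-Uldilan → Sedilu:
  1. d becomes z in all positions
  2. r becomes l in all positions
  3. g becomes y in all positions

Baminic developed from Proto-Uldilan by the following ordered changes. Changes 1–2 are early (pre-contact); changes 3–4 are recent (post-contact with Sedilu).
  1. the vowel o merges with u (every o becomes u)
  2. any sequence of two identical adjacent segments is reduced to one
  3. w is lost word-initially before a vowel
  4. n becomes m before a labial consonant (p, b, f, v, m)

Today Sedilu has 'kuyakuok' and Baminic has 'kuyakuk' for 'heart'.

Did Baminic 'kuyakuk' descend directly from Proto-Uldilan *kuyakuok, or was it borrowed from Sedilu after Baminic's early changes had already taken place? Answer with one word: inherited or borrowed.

If inherited, *kuyakuok would pass through all of Baminic's changes:
Baminic: *kuyakuok
  kuyakuok → kuyakuuk   [vowel merger]
  kuyakuuk → kuyakuk   [degemination]
  kuyakuk (rule 3 does not apply)
  kuyakuk (rule 4 does not apply)
  giving Baminic kuyakuk.
If borrowed from Sedilu 'kuyakuok' after the early changes, it would undergo only the recent ones:
  rule 3 (glide loss): no change (kuyakuok)
  rule 4 (nasal place assimilation): no change (kuyakuok)
  ⇒ as a loan: kuyakuok
Baminic 'kuyakuk' matches the inherited outcome exactly, so it is an inherited cognate, not a loan.

inherited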